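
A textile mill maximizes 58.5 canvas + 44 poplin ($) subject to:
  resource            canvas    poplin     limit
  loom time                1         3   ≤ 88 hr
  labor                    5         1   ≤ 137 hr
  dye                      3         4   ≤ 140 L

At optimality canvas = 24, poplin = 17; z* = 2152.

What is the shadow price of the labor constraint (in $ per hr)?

Check each constraint at x*: loom time 75/88 (slack 13); labor 137/137 (tight); dye 140/140 (tight).
Slack constraints have shadow price 0 (complementary slackness).
Dual feasibility on the basic columns requires 5·y_labor + 3·y_dye = 58.5, 1·y_labor + 4·y_dye = 44.
→ y_labor = 6 and y_dye = 9.5.
Shadow price of labor = 6.

6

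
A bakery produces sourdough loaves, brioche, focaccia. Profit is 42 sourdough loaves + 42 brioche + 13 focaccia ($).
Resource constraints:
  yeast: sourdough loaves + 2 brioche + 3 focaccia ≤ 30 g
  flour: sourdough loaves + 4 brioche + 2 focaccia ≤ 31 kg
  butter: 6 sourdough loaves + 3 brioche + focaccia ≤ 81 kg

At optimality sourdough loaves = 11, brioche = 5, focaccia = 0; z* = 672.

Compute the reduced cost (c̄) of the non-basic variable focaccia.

-5

Binding: flour and butter. Non-binding: yeast (9 unused).
By complementary slackness, y = 0 for the non-binding constraint.
Dual feasibility on the basic columns requires 1·y_flour + 6·y_butter = 42, 4·y_flour + 3·y_butter = 42.
Solving: y_flour = 6, y_butter = 6.
Reduced cost of focaccia: c₃ − yᵀa₃ = 13 − (6·2 + 6·1) = 13 − 18 = -5.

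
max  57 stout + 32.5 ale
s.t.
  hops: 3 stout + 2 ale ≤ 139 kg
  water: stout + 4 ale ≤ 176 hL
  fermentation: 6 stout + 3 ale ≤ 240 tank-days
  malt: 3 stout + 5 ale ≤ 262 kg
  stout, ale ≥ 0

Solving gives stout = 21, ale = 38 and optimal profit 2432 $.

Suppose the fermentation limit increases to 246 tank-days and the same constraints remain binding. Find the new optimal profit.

Binding: hops and fermentation. Non-binding: water (3 unused), malt (9 unused).
Since water, malt are not tight, their duals are 0.
Dual feasibility on the basic columns requires 3·y_hops + 6·y_fermentation = 57, 2·y_hops + 3·y_fermentation = 32.5.
Solving: y_hops = 8, y_fermentation = 5.5.
Δz = y_fermentation·Δb = 5.5 × (6) = 33, so new z* = 2432 + 33 = 2465.

2465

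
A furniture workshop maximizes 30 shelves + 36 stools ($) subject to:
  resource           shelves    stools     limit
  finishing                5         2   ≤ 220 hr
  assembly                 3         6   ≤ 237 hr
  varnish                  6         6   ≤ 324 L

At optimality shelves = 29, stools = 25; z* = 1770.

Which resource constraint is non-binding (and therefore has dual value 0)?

finishing

finishing: 195/220 (slack 25)
assembly: 237/237 (binding)
varnish: 324/324 (binding)
By complementary slackness, a constraint with positive slack has shadow price 0 → finishing.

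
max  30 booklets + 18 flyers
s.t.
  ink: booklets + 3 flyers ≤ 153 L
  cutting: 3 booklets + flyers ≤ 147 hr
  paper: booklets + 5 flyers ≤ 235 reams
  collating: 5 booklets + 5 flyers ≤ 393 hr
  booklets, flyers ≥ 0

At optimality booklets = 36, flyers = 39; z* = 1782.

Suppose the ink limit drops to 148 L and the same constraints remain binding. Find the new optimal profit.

1767

Binding: ink and cutting. Non-binding: paper (4 unused), collating (18 unused).
By complementary slackness, y = 0 for the non-binding constraints.
From A_Bᵀ y = c: 1·y_ink + 3·y_cutting = 30; 3·y_ink + 1·y_cutting = 18.
→ y_ink = 3 and y_cutting = 9.
Δz = y_ink·Δb = 3 × (-5) = -15, so new z* = 1782 − 15 = 1767.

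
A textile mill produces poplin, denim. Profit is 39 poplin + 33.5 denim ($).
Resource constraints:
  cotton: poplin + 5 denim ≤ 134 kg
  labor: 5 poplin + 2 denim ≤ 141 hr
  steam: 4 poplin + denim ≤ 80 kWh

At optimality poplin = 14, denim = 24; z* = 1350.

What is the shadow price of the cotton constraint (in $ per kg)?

5

At the optimum: cotton uses 134 of 134 (binding); labor uses 118 of 141 (slack = 23); steam uses 80 of 80 (binding).
Since labor is not tight, its dual is 0.
Dual feasibility on the basic columns requires 1·y_cotton + 4·y_steam = 39, 5·y_cotton + 1·y_steam = 33.5.
→ y_cotton = 5 and y_steam = 8.5.
Shadow price of cotton = 5.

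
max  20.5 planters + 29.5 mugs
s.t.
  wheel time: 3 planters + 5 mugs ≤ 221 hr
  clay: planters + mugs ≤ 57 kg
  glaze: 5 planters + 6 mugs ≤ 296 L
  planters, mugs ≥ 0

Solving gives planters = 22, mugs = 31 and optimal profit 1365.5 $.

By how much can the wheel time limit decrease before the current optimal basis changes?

28

Binding constraints: wheel time, glaze. The basis is B = [[3,5],[5,6]] with det -7.
Per unit decrease in wheel time, x* moves by d = (0.8571, -0.7143).
The basis stays optimal until clay becomes binding; allowable decrease = 28 hr.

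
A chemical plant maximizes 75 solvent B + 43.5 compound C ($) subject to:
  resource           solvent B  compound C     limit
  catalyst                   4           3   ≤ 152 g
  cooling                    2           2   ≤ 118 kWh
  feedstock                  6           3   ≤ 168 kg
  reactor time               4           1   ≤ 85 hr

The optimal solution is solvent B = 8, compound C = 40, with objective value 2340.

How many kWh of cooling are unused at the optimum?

cooling used = 2·8 + 2·40 = 96; slack = 118 − 96 = 22.

22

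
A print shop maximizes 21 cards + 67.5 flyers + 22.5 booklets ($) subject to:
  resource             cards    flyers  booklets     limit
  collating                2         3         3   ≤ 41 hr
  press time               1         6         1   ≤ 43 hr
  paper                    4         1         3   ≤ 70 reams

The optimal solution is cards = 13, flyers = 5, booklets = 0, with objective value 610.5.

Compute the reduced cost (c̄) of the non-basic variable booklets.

-5

At the optimum: collating uses 41 of 41 (binding); press time uses 43 of 43 (binding); paper uses 57 of 70 (slack = 13).
By complementary slackness, y = 0 for the non-binding constraint.
From A_Bᵀ y = c: 2·y_collating + 1·y_press time = 21; 3·y_collating + 6·y_press time = 67.5.
This yields shadow prices y_collating = 6.5, y_press time = 8.
Reduced cost of booklets: c₃ − yᵀa₃ = 22.5 − (6.5·3 + 8·1) = 22.5 − 27.5 = -5.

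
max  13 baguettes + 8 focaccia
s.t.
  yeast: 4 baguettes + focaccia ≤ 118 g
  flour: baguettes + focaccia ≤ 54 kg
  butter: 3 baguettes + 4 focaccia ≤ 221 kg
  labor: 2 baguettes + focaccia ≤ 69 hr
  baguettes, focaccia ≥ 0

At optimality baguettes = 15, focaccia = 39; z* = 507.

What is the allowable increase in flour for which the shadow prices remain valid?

Binding constraints: flour, labor. The basis is B = [[1,1],[2,1]] with det -1.
Per unit increase in flour, x* moves by d = (-1, 2).
The basis stays optimal until butter becomes binding; allowable increase = 4 kg.

4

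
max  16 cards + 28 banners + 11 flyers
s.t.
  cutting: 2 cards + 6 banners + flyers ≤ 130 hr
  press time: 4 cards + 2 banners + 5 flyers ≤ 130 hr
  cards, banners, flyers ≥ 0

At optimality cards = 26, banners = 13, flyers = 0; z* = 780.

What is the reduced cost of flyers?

-3

Check each constraint at x*: cutting 130/130 (tight); press time 130/130 (tight).
Dual feasibility on the basic columns requires 2·y_cutting + 4·y_press time = 16, 6·y_cutting + 2·y_press time = 28.
This yields shadow prices y_cutting = 4, y_press time = 2.
Reduced cost of flyers: c₃ − yᵀa₃ = 11 − (4·1 + 2·5) = 11 − 14 = -3.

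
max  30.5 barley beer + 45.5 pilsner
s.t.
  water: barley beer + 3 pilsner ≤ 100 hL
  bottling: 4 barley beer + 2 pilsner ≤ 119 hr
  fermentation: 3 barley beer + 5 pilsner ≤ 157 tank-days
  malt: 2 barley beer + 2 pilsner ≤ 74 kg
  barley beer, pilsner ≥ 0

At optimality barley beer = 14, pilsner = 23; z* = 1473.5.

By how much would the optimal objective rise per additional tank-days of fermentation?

Binding: fermentation and malt. Non-binding: water (17 unused), bottling (17 unused).
By complementary slackness, y = 0 for the non-binding constraints.
The binding rows give the dual system: 3·y_fermentation + 2·y_malt = 30.5 and 5·y_fermentation + 2·y_malt = 45.5.
→ y_fermentation = 7.5 and y_malt = 4.
Shadow price of fermentation = 7.5.

7.5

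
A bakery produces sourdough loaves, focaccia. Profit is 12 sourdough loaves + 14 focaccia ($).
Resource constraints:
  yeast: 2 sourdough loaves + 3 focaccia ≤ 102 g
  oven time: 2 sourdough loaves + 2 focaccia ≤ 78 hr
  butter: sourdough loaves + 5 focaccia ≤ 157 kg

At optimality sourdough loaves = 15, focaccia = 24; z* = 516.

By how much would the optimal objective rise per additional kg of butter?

Binding: yeast and oven time. Non-binding: butter (22 unused).
Slack constraints have shadow price 0 (complementary slackness).
Dual feasibility on the basic columns requires 2·y_yeast + 2·y_oven time = 12, 3·y_yeast + 2·y_oven time = 14.
Solving: y_yeast = 2, y_oven time = 4.
Shadow price of butter = 0.

0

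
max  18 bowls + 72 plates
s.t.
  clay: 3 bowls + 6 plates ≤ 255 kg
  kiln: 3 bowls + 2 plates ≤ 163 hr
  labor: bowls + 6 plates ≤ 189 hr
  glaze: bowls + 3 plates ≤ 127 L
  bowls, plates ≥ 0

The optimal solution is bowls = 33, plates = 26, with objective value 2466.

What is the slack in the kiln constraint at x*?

12

kiln used = 3·33 + 2·26 = 151; slack = 163 − 151 = 12.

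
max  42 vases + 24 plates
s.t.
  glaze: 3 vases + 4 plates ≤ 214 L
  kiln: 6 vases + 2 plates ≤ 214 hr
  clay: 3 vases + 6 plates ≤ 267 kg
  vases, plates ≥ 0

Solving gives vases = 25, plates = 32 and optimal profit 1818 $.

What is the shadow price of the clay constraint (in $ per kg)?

Binding: kiln and clay. Non-binding: glaze (11 unused).
By complementary slackness, y = 0 for the non-binding constraint.
From A_Bᵀ y = c: 6·y_kiln + 3·y_clay = 42; 2·y_kiln + 6·y_clay = 24.
→ y_kiln = 6 and y_clay = 2.
Shadow price of clay = 2.

2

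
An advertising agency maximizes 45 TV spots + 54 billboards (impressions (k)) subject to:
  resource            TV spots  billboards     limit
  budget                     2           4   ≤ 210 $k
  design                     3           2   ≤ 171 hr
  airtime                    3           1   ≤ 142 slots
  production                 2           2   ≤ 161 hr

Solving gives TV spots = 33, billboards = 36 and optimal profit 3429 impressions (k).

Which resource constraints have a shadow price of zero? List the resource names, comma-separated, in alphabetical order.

airtime, production

budget: 210/210 (binding)
design: 171/171 (binding)
airtime: 135/142 (slack 7)
production: 138/161 (slack 23)
By complementary slackness, a constraint with positive slack has shadow price 0 → airtime, production.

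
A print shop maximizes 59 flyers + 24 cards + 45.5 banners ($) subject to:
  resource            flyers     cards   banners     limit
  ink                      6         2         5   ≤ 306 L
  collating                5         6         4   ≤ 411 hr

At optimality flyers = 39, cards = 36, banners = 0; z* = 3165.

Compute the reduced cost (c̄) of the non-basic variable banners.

Both ink and collating are binding at x*.
Dual feasibility on the basic columns requires 6·y_ink + 5·y_collating = 59, 2·y_ink + 6·y_collating = 24.
This yields shadow prices y_ink = 9, y_collating = 1.
Reduced cost of banners: c₃ − yᵀa₃ = 45.5 − (9·5 + 1·4) = 45.5 − 49 = -3.5.

-3.5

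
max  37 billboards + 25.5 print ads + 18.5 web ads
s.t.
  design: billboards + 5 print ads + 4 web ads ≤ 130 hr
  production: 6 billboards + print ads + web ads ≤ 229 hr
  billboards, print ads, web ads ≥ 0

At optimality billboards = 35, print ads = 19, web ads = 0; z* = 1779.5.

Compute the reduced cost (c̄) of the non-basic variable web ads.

-3

Check each constraint at x*: design 130/130 (tight); production 229/229 (tight).
The binding rows give the dual system: 1·y_design + 6·y_production = 37 and 5·y_design + 1·y_production = 25.5.
Solving: y_design = 4, y_production = 5.5.
Reduced cost of web ads: c₃ − yᵀa₃ = 18.5 − (4·4 + 5.5·1) = 18.5 − 21.5 = -3.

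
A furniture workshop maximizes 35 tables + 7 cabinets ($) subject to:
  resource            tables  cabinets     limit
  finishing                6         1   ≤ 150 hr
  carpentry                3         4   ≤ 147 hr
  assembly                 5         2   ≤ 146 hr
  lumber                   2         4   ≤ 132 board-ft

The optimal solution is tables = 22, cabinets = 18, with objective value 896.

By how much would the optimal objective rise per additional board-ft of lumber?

0

Check each constraint at x*: finishing 150/150 (tight); carpentry 138/147 (slack 9); assembly 146/146 (tight); lumber 116/132 (slack 16).
Since carpentry, lumber are not tight, their duals are 0.
The binding rows give the dual system: 6·y_finishing + 5·y_assembly = 35 and 1·y_finishing + 2·y_assembly = 7.
→ y_finishing = 5 and y_assembly = 1.
Shadow price of lumber = 0.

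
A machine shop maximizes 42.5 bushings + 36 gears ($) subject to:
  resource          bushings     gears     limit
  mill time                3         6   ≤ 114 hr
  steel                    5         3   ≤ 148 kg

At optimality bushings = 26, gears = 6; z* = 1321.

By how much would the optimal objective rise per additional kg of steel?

At the optimum: mill time uses 114 of 114 (binding); steel uses 148 of 148 (binding).
The binding rows give the dual system: 3·y_mill time + 5·y_steel = 42.5 and 6·y_mill time + 3·y_steel = 36.
→ y_mill time = 2.5 and y_steel = 7.
Shadow price of steel = 7.

7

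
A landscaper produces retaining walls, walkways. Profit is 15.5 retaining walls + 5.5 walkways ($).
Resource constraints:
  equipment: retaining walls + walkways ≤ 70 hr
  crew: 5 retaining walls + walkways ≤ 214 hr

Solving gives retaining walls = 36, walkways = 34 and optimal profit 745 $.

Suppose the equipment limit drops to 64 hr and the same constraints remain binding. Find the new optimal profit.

At the optimum: equipment uses 70 of 70 (binding); crew uses 214 of 214 (binding).
The binding rows give the dual system: 1·y_equipment + 5·y_crew = 15.5 and 1·y_equipment + 1·y_crew = 5.5.
Solving: y_equipment = 3, y_crew = 2.5.
Δz = y_equipment·Δb = 3 × (-6) = -18, so new z* = 745 − 18 = 727.

727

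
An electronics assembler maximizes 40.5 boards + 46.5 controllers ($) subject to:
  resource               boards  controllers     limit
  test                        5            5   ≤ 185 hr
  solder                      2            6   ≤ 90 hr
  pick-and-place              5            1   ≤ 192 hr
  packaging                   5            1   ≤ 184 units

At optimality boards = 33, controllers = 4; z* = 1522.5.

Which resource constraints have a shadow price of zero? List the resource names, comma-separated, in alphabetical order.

packaging, pick-and-place

test: 185/185 (binding)
solder: 90/90 (binding)
pick-and-place: 169/192 (slack 23)
packaging: 169/184 (slack 15)
By complementary slackness, a constraint with positive slack has shadow price 0 → packaging, pick-and-place.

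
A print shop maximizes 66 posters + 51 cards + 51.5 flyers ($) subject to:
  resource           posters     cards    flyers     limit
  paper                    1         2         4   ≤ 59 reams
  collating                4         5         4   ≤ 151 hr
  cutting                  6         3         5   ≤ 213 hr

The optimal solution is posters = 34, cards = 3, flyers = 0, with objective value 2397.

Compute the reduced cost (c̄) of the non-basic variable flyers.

-7.5

At the optimum: paper uses 40 of 59 (slack = 19); collating uses 151 of 151 (binding); cutting uses 213 of 213 (binding).
Slack constraints have shadow price 0 (complementary slackness).
The binding rows give the dual system: 4·y_collating + 6·y_cutting = 66 and 5·y_collating + 3·y_cutting = 51.
→ y_collating = 6 and y_cutting = 7.
Reduced cost of flyers: c₃ − yᵀa₃ = 51.5 − (6·4 + 7·5) = 51.5 − 59 = -7.5.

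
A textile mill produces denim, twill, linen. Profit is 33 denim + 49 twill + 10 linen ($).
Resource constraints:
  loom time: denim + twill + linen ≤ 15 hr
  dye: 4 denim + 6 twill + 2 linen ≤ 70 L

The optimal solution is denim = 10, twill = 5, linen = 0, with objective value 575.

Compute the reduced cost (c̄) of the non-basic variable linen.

-7

Both loom time and dye are binding at x*.
The binding rows give the dual system: 1·y_loom time + 4·y_dye = 33 and 1·y_loom time + 6·y_dye = 49.
Solving: y_loom time = 1, y_dye = 8.
Reduced cost of linen: c₃ − yᵀa₃ = 10 − (1·1 + 8·2) = 10 − 17 = -7.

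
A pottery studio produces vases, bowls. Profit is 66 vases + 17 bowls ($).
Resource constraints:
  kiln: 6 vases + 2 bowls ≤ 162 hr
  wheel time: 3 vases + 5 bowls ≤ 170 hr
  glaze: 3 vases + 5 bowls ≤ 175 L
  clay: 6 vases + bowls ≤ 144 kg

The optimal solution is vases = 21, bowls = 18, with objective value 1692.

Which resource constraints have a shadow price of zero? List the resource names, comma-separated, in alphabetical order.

glaze, wheel time

kiln: 162/162 (binding)
wheel time: 153/170 (slack 17)
glaze: 153/175 (slack 22)
clay: 144/144 (binding)
By complementary slackness, a constraint with positive slack has shadow price 0 → glaze, wheel time.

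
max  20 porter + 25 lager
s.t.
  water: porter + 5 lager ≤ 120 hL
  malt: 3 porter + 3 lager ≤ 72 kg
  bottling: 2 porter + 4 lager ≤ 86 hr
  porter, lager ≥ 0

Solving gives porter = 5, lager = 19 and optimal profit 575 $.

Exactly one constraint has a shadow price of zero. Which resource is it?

water: 100/120 (slack 20)
malt: 72/72 (binding)
bottling: 86/86 (binding)
By complementary slackness, a constraint with positive slack has shadow price 0 → water.

water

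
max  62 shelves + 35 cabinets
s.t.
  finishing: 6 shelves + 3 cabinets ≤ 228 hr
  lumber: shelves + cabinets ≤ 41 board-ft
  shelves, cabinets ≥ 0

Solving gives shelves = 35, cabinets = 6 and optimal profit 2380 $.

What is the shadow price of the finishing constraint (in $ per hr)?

Check each constraint at x*: finishing 228/228 (tight); lumber 41/41 (tight).
From A_Bᵀ y = c: 6·y_finishing + 1·y_lumber = 62; 3·y_finishing + 1·y_lumber = 35.
Solving: y_finishing = 9, y_lumber = 8.
Shadow price of finishing = 9.

9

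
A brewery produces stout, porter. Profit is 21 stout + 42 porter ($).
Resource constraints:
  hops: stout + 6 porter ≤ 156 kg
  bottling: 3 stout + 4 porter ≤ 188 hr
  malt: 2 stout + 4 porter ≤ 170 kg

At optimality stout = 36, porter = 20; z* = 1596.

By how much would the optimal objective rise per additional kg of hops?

At the optimum: hops uses 156 of 156 (binding); bottling uses 188 of 188 (binding); malt uses 152 of 170 (slack = 18).
Since malt is not tight, its dual is 0.
The binding rows give the dual system: 1·y_hops + 3·y_bottling = 21 and 6·y_hops + 4·y_bottling = 42.
This yields shadow prices y_hops = 3, y_bottling = 6.
Shadow price of hops = 3.

3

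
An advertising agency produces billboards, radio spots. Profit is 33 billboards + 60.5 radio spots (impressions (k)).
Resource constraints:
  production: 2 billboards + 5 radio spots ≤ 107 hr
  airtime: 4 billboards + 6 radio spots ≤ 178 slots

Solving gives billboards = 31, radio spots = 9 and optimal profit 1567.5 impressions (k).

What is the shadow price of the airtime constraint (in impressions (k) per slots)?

5.5

Check each constraint at x*: production 107/107 (tight); airtime 178/178 (tight).
Dual feasibility on the basic columns requires 2·y_production + 4·y_airtime = 33, 5·y_production + 6·y_airtime = 60.5.
→ y_production = 5.5 and y_airtime = 5.5.
Shadow price of airtime = 5.5.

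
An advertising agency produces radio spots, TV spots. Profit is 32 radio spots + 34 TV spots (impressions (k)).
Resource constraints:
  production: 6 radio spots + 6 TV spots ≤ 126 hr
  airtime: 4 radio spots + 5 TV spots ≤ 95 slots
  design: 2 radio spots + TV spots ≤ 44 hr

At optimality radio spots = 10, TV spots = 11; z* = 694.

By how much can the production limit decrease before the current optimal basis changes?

12

Binding constraints: production, airtime. The basis is B = [[6,6],[4,5]] with det 6.
Per unit decrease in production, x* moves by d = (-0.8333, 0.6667).
The basis stays optimal until radio spots reaches 0; allowable decrease = 12 hr.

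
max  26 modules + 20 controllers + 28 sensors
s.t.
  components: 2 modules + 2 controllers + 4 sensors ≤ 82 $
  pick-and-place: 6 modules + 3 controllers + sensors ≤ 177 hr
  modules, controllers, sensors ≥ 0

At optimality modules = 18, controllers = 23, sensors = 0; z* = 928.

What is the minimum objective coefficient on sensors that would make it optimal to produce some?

Both components and pick-and-place are binding at x*.
Dual feasibility on the basic columns requires 2·y_components + 6·y_pick-and-place = 26, 2·y_components + 3·y_pick-and-place = 20.
Solving: y_components = 7, y_pick-and-place = 2.
sensors enters the basis when its profit ≥ yᵀa₃ = 7·4 + 2·1 = 30.

30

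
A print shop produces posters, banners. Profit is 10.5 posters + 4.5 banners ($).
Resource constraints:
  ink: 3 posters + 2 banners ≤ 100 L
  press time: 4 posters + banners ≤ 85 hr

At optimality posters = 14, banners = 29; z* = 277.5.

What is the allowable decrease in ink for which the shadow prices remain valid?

36.25

Binding constraints: ink, press time. The basis is B = [[3,2],[4,1]] with det -5.
Per unit decrease in ink, x* moves by d = (0.2, -0.8).
The basis stays optimal until banners reaches 0; allowable decrease = 36.25 L.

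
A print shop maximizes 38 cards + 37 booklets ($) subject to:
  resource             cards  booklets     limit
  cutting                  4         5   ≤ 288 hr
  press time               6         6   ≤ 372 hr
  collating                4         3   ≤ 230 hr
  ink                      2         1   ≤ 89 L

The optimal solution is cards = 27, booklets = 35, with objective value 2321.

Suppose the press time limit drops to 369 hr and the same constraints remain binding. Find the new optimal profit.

2303

Check each constraint at x*: cutting 283/288 (slack 5); press time 372/372 (tight); collating 213/230 (slack 17); ink 89/89 (tight).
Slack constraints have shadow price 0 (complementary slackness).
The binding rows give the dual system: 6·y_press time + 2·y_ink = 38 and 6·y_press time + 1·y_ink = 37.
→ y_press time = 6 and y_ink = 1.
Δz = y_press time·Δb = 6 × (-3) = -18, so new z* = 2321 − 18 = 2303.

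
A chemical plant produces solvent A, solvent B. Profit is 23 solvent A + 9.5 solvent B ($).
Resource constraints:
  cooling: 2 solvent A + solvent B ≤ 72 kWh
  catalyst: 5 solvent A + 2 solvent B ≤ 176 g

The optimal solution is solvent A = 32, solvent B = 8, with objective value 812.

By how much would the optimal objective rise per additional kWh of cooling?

At the optimum: cooling uses 72 of 72 (binding); catalyst uses 176 of 176 (binding).
From A_Bᵀ y = c: 2·y_cooling + 5·y_catalyst = 23; 1·y_cooling + 2·y_catalyst = 9.5.
This yields shadow prices y_cooling = 1.5, y_catalyst = 4.
Shadow price of cooling = 1.5.

1.5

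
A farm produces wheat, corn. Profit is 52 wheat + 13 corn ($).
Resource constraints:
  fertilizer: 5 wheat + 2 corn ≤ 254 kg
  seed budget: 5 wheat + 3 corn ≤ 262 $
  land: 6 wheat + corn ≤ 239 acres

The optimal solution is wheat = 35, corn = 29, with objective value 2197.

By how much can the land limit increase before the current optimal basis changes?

54.6

Binding constraints: seed budget, land. The basis is B = [[5,3],[6,1]] with det -13.
Per unit increase in land, x* moves by d = (0.2308, -0.3846).
The basis stays optimal until fertilizer becomes binding; allowable increase = 54.6 acres.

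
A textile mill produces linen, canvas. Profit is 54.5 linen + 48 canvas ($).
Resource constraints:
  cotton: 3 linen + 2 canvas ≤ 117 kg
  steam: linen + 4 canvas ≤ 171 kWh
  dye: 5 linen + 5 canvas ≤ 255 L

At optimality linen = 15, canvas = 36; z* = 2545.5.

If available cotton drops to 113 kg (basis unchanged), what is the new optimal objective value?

2519.5

Binding: cotton and dye. Non-binding: steam (12 unused).
By complementary slackness, y = 0 for the non-binding constraint.
Dual feasibility on the basic columns requires 3·y_cotton + 5·y_dye = 54.5, 2·y_cotton + 5·y_dye = 48.
Solving: y_cotton = 6.5, y_dye = 7.
Δz = y_cotton·Δb = 6.5 × (-4) = -26, so new z* = 2545.5 − 26 = 2519.5.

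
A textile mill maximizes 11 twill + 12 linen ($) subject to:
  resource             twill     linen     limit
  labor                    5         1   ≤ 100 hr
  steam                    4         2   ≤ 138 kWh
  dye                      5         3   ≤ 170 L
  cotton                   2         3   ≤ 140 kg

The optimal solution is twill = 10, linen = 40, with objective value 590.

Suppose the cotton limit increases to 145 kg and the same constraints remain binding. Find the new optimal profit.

Binding: dye and cotton. Non-binding: labor (10 unused), steam (18 unused).
Since labor, steam are not tight, their duals are 0.
Dual feasibility on the basic columns requires 5·y_dye + 2·y_cotton = 11, 3·y_dye + 3·y_cotton = 12.
This yields shadow prices y_dye = 1, y_cotton = 3.
Δz = y_cotton·Δb = 3 × (5) = 15, so new z* = 590 + 15 = 605.

605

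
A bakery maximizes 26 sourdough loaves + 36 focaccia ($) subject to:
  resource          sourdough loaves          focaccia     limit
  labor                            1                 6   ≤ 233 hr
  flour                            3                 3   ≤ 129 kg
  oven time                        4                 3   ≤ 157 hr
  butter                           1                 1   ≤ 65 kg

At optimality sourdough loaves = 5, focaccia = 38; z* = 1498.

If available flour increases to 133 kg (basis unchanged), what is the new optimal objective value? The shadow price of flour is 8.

Δb = 4, so new z* = 1498 + (8)·(4) = 1498 + 32 = 1530.

1530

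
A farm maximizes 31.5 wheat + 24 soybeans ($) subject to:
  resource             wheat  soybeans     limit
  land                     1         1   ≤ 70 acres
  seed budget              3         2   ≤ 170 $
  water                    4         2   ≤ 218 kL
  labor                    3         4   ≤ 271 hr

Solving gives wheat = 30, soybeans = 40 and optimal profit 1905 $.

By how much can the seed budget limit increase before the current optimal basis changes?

9

Binding constraints: land, seed budget. The basis is B = [[1,1],[3,2]] with det -1.
Per unit increase in seed budget, x* moves by d = (1, -1).
The basis stays optimal until water becomes binding; allowable increase = 9 $.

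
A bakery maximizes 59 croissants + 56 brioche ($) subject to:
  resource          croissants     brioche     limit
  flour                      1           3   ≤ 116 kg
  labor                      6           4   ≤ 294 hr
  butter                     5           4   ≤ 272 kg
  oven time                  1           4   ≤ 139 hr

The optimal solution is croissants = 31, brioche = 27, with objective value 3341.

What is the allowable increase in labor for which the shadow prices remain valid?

11.25

Binding constraints: labor, oven time. The basis is B = [[6,4],[1,4]] with det 20.
Per unit increase in labor, x* moves by d = (0.2, -0.05).
The basis stays optimal until butter becomes binding; allowable increase = 11.25 hr.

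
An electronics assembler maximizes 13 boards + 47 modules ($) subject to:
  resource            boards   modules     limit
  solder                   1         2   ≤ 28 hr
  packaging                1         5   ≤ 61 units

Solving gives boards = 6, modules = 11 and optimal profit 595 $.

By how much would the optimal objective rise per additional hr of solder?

6

Check each constraint at x*: solder 28/28 (tight); packaging 61/61 (tight).
From A_Bᵀ y = c: 1·y_solder + 1·y_packaging = 13; 2·y_solder + 5·y_packaging = 47.
This yields shadow prices y_solder = 6, y_packaging = 7.
Shadow price of solder = 6.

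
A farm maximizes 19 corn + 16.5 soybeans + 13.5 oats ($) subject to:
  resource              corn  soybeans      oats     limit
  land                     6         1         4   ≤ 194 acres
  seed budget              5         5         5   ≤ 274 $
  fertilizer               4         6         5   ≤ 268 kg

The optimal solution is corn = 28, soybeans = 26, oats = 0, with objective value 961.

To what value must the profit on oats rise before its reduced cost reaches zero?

Check each constraint at x*: land 194/194 (tight); seed budget 270/274 (slack 4); fertilizer 268/268 (tight).
Since seed budget is not tight, its dual is 0.
Dual feasibility on the basic columns requires 6·y_land + 4·y_fertilizer = 19, 1·y_land + 6·y_fertilizer = 16.5.
→ y_land = 1.5 and y_fertilizer = 2.5.
oats enters the basis when its profit ≥ yᵀa₃ = 1.5·4 + 2.5·5 = 18.5.

18.5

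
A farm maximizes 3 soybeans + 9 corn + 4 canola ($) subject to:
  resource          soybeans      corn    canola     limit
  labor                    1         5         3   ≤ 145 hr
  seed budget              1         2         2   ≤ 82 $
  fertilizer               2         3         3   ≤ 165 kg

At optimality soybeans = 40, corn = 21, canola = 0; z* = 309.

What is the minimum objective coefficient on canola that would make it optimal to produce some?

7

At the optimum: labor uses 145 of 145 (binding); seed budget uses 82 of 82 (binding); fertilizer uses 143 of 165 (slack = 22).
Since fertilizer is not tight, its dual is 0.
From A_Bᵀ y = c: 1·y_labor + 1·y_seed budget = 3; 5·y_labor + 2·y_seed budget = 9.
→ y_labor = 1 and y_seed budget = 2.
canola enters the basis when its profit ≥ yᵀa₃ = 1·3 + 2·2 = 7.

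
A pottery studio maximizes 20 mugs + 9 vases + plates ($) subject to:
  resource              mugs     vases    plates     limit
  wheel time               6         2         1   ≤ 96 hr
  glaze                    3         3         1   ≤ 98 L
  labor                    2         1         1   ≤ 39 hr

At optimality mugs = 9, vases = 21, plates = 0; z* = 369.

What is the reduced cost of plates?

Check each constraint at x*: wheel time 96/96 (tight); glaze 90/98 (slack 8); labor 39/39 (tight).
By complementary slackness, y = 0 for the non-binding constraint.
Dual feasibility on the basic columns requires 6·y_wheel time + 2·y_labor = 20, 2·y_wheel time + 1·y_labor = 9.
This yields shadow prices y_wheel time = 1, y_labor = 7.
Reduced cost of plates: c₃ − yᵀa₃ = 1 − (1·1 + 7·1) = 1 − 8 = -7.

-7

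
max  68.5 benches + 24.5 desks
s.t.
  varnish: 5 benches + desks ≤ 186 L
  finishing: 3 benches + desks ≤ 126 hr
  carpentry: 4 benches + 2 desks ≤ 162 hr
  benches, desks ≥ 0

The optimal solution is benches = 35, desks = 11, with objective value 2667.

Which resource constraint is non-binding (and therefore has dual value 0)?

varnish: 186/186 (binding)
finishing: 116/126 (slack 10)
carpentry: 162/162 (binding)
By complementary slackness, a constraint with positive slack has shadow price 0 → finishing.

finishing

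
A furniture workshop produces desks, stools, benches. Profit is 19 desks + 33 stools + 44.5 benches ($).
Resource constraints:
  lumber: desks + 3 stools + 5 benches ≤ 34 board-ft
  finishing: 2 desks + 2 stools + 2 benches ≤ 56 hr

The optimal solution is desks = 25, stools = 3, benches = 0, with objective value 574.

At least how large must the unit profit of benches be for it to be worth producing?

47

Both lumber and finishing are binding at x*.
From A_Bᵀ y = c: 1·y_lumber + 2·y_finishing = 19; 3·y_lumber + 2·y_finishing = 33.
Solving: y_lumber = 7, y_finishing = 6.
benches enters the basis when its profit ≥ yᵀa₃ = 7·5 + 6·2 = 47.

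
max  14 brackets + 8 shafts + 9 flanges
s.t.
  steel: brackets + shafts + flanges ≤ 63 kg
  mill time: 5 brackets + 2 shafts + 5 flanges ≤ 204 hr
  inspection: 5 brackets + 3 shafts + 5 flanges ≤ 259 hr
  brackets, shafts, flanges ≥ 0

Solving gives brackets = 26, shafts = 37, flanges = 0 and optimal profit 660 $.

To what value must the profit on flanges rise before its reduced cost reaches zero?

Binding: steel and mill time. Non-binding: inspection (18 unused).
Slack constraints have shadow price 0 (complementary slackness).
The binding rows give the dual system: 1·y_steel + 5·y_mill time = 14 and 1·y_steel + 2·y_mill time = 8.
Solving: y_steel = 4, y_mill time = 2.
flanges enters the basis when its profit ≥ yᵀa₃ = 4·1 + 2·5 = 14.

14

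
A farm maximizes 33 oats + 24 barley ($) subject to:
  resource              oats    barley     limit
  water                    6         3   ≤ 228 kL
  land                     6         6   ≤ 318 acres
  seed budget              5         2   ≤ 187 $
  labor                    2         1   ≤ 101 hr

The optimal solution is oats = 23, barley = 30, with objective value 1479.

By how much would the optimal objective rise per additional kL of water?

3

Binding: water and land. Non-binding: seed budget (12 unused), labor (25 unused).
Since seed budget, labor are not tight, their duals are 0.
The binding rows give the dual system: 6·y_water + 6·y_land = 33 and 3·y_water + 6·y_land = 24.
→ y_water = 3 and y_land = 2.5.
Shadow price of water = 3.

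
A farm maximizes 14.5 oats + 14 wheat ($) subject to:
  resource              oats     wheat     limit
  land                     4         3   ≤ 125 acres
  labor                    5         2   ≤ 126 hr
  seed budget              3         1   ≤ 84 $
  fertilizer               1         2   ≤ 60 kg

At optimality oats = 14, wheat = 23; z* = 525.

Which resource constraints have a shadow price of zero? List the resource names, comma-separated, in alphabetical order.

land: 125/125 (binding)
labor: 116/126 (slack 10)
seed budget: 65/84 (slack 19)
fertilizer: 60/60 (binding)
By complementary slackness, a constraint with positive slack has shadow price 0 → labor, seed budget.

labor, seed budget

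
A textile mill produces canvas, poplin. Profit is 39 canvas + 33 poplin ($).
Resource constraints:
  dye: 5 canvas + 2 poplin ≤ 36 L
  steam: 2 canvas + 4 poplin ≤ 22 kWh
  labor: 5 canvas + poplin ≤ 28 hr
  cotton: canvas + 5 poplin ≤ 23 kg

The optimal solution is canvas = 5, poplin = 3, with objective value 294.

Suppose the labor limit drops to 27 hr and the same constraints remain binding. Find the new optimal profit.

Binding: steam and labor. Non-binding: dye (5 unused), cotton (3 unused).
Since dye, cotton are not tight, their duals are 0.
From A_Bᵀ y = c: 2·y_steam + 5·y_labor = 39; 4·y_steam + 1·y_labor = 33.
Solving: y_steam = 7, y_labor = 5.
Δz = y_labor·Δb = 5 × (-1) = -5, so new z* = 294 − 5 = 289.

289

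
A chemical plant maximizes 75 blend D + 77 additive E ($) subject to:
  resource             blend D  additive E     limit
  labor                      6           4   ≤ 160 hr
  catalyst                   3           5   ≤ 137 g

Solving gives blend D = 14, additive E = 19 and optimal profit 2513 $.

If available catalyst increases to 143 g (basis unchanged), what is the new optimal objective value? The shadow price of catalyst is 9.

2567

Δb = 6, so new z* = 2513 + (9)·(6) = 2513 + 54 = 2567.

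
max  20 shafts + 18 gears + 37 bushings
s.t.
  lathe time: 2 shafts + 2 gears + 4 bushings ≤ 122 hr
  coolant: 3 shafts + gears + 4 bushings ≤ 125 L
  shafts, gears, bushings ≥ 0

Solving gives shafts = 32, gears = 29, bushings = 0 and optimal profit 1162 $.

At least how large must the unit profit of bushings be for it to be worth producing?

Check each constraint at x*: lathe time 122/122 (tight); coolant 125/125 (tight).
Dual feasibility on the basic columns requires 2·y_lathe time + 3·y_coolant = 20, 2·y_lathe time + 1·y_coolant = 18.
Solving: y_lathe time = 8.5, y_coolant = 1.
bushings enters the basis when its profit ≥ yᵀa₃ = 8.5·4 + 1·4 = 38.

38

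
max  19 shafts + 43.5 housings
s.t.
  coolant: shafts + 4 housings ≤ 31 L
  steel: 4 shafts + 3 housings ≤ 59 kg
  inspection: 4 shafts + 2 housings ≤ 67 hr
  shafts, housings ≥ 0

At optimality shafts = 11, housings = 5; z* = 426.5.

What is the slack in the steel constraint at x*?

0

steel used = 4·11 + 3·5 = 59; slack = 59 − 59 = 0.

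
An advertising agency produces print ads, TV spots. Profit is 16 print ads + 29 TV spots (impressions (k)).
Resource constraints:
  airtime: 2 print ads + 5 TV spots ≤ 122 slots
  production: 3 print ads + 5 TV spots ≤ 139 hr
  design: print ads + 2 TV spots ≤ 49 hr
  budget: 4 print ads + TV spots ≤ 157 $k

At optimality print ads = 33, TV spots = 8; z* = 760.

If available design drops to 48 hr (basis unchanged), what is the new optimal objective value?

At the optimum: airtime uses 106 of 122 (slack = 16); production uses 139 of 139 (binding); design uses 49 of 49 (binding); budget uses 140 of 157 (slack = 17).
Slack constraints have shadow price 0 (complementary slackness).
From A_Bᵀ y = c: 3·y_production + 1·y_design = 16; 5·y_production + 2·y_design = 29.
→ y_production = 3 and y_design = 7.
Δz = y_design·Δb = 7 × (-1) = -7, so new z* = 760 − 7 = 753.

753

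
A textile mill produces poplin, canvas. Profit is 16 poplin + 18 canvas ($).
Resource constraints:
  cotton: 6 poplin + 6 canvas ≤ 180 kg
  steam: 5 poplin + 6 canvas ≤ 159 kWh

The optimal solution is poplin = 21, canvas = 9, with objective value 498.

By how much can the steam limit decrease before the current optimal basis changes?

9

Binding constraints: cotton, steam. The basis is B = [[6,6],[5,6]] with det 6.
Per unit decrease in steam, x* moves by d = (1, -1).
The basis stays optimal until canvas reaches 0; allowable decrease = 9 kWh.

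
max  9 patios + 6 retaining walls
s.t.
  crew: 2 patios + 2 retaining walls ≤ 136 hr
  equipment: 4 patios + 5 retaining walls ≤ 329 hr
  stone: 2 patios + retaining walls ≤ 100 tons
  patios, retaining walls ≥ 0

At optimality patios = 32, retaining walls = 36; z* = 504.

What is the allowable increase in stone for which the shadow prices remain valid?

36

Binding constraints: crew, stone. The basis is B = [[2,2],[2,1]] with det -2.
Per unit increase in stone, x* moves by d = (1, -1).
The basis stays optimal until retaining walls reaches 0; allowable increase = 36 tons.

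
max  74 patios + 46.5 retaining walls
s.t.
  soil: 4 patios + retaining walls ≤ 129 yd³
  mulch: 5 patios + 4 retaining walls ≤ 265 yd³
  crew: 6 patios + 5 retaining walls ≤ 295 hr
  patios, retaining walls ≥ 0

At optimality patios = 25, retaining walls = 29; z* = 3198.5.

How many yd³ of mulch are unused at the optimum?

mulch used = 5·25 + 4·29 = 241; slack = 265 − 241 = 24.

24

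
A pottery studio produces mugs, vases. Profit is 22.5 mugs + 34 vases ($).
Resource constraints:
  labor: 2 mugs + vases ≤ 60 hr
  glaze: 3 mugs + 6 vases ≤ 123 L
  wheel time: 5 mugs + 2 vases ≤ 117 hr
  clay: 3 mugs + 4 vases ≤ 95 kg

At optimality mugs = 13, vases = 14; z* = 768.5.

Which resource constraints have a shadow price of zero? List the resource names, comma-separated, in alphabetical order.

labor: 40/60 (slack 20)
glaze: 123/123 (binding)
wheel time: 93/117 (slack 24)
clay: 95/95 (binding)
By complementary slackness, a constraint with positive slack has shadow price 0 → labor, wheel time.

labor, wheel time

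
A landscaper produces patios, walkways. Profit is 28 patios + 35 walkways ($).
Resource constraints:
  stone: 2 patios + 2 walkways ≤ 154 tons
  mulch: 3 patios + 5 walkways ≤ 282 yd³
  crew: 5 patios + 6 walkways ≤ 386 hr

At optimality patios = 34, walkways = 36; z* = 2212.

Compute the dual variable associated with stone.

0

At the optimum: stone uses 140 of 154 (slack = 14); mulch uses 282 of 282 (binding); crew uses 386 of 386 (binding).
Slack constraints have shadow price 0 (complementary slackness).
The binding rows give the dual system: 3·y_mulch + 5·y_crew = 28 and 5·y_mulch + 6·y_crew = 35.
→ y_mulch = 1 and y_crew = 5.
Shadow price of stone = 0.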